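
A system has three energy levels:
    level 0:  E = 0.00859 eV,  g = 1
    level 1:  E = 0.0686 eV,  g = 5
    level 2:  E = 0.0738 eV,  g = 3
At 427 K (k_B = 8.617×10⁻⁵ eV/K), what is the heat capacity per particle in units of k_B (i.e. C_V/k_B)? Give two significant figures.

k_BT = 8.617×10⁻⁵ × 427 K = 0.03679 eV.
Eᵢ/kT = 0.2335, 1.865, 2.006.
Z = Σ gᵢe^(−Eᵢ/kT) = 1·e^(−0.2335) + 5·e^(−1.865) + 3·e^(−2.006) = 0.7918 + 0.7745 + 0.4036 = 1.970.
⟨E⟩ = 0.04554 eV, ⟨E²⟩ = 0.002996 eV².
C_V/k_B = (⟨E²⟩ − ⟨E⟩²)/(kT)² = (0.002996 − 0.002074)/0.001354 = 0.68.

0.68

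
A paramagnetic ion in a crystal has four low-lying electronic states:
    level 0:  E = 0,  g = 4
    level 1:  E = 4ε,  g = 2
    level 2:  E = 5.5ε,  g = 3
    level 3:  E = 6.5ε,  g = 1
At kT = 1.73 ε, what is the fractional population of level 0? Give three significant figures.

0.920

Eᵢ/kT = 0, 2.3121, 3.1792, 3.7572.
Z = Σ gᵢe^(−Eᵢ/kT) = 4·e^(−0) + 2·e^(−2.3121) + 3·e^(−3.1792) + 1·e^(−3.7572) = 4.0000 + 0.19811 + 0.12486 + 0.023349 = 4.3463.
P₀ = g₀ e^(−E₀/kT) / Z = 4.0000/4.3463 = 0.920.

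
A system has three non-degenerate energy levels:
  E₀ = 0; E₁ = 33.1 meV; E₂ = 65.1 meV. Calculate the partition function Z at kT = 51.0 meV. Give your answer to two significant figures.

Z = 1.8

Eᵢ/kT = 0, 0.6490, 1.276.
Z = Σ e^(−Eᵢ/kT) = e^(−0) + e^(−0.6490) + e^(−1.276) = 1.000 + 0.5226 + 0.2792 = 1.802.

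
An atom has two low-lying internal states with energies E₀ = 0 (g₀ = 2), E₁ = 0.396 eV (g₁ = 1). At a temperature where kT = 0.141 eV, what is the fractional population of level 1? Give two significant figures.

0.029

Eᵢ/kT = 0, 2.809.
Z = Σ gᵢe^(−Eᵢ/kT) = 2·e^(−0) + 1·e^(−2.809) = 2.000 + 0.06027 = 2.060.
P₁ = g₁ e^(−E₁/kT) / Z = 0.06027/2.060 = 0.029.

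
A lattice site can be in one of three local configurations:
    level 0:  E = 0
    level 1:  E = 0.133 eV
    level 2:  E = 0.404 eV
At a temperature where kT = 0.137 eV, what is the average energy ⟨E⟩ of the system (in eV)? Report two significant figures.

Eᵢ/kT = 0, 0.9708, 2.949.
Z = Σ e^(−Eᵢ/kT) = e^(−0) + e^(−0.9708) + e^(−2.949) = 1.000 + 0.3788 + 0.05239 = 1.431.
⟨E⟩ = Σ Eᵢ e^(−Eᵢ/kT) / Z = (0·1.000 + 0.133·0.3788 + 0.404·0.05239) / 1.431 = 0.050 eV.

0.050 eV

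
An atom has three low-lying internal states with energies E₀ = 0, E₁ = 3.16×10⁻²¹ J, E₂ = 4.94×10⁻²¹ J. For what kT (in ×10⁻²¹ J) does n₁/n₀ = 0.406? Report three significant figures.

n₁/n₀ = exp[−(E₁−E₀)/kT] = 0.406.
⇒ (E₁−E₀)/kT = ln(1/0.406) = ln(2.4631) = 0.90142.
kT = 3.16 ×10⁻²¹ J / 0.90142 = 3.51 ×10⁻²¹ J.

3.51 ×10⁻²¹ J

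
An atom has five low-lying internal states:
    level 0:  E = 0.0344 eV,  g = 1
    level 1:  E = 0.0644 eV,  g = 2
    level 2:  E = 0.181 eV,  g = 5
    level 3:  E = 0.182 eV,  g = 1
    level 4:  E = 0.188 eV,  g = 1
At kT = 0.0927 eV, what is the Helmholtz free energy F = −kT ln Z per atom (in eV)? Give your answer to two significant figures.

-0.091 eV

Eᵢ/kT = 0.3711, 0.6947, 1.953, 1.963, 2.028.
Z = Σ gᵢe^(−Eᵢ/kT) = 1·e^(−0.3711) + 2·e^(−0.6947) + 5·e^(−1.953) + 1·e^(−1.963) + 1·e^(−2.028) = 0.6900 + 0.9984 + 0.7092 + 0.1404 + 0.1316 = 2.670.
F = −kT ln Z = −0.0927 × ln(2.670) = −0.0927 × 0.9821 = -0.091 eV.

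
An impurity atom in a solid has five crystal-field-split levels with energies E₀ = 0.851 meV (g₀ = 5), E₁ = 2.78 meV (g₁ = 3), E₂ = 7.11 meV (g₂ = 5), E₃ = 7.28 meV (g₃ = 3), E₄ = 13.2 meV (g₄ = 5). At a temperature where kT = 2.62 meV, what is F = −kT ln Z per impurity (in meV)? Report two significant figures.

Eᵢ/kT = 0.3248, 1.061, 2.714, 2.779, 5.038.
Z = Σ gᵢe^(−Eᵢ/kT) = 5·e^(−0.3248) + 3·e^(−1.061) + 5·e^(−2.714) + 3·e^(−2.779) + 5·e^(−5.038) = 3.613 + 1.038 + 0.3314 + 0.1863 + 0.03243 = 5.201.
F = −kT ln Z = −2.62 × ln(5.201) = −2.62 × 1.649 = -4.3 meV.

-4.3 meV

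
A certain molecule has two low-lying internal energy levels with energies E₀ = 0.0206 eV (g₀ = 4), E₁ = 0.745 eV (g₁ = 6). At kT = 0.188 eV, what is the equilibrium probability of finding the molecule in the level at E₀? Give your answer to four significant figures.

Eᵢ/kT = 0.109574, 3.96277.
Z = Σ gᵢe^(−Eᵢ/kT) = 4·e^(−0.109574) + 6·e^(−3.96277) = 3.58486 + 0.114062 = 3.69892.
P₀ = g₀ e^(−E₀/kT) / Z = 3.58486/3.69892 = 0.9692.

0.9692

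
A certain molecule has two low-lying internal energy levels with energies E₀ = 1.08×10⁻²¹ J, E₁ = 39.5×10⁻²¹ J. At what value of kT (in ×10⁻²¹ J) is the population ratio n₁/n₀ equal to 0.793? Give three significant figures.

n₁/n₀ = exp[−(E₁−E₀)/kT] = 0.793.
⇒ (E₁−E₀)/kT = ln(1/0.793) = ln(1.2610) = 0.23191.
kT = 38.42 ×10⁻²¹ J / 0.23191 = 166 ×10⁻²¹ J.

166 ×10⁻²¹ J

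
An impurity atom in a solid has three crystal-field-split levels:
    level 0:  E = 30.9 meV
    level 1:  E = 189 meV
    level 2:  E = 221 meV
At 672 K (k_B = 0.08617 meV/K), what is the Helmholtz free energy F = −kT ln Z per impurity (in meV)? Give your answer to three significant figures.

25.2 meV

k_BT = 0.08617 × 672 K = 57.906 meV.
Eᵢ/kT = 0.53362, 3.2639, 3.8165.
Z = Σ e^(−Eᵢ/kT) = e^(−0.53362) + e^(−3.2639) + e^(−3.8165) = 0.58648 + 0.038239 + 0.022005 = 0.64672.
F = −kT ln Z = −57.906 × ln(0.64672) = −57.906 × -0.43584 = 25.2 meV.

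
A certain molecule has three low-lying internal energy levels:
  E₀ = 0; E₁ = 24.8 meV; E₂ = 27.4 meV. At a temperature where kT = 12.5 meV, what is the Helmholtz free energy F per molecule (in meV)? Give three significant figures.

-2.78 meV

Eᵢ/kT = 0, 1.9840, 2.1920.
Z = Σ e^(−Eᵢ/kT) = e^(−0) + e^(−1.9840) + e^(−2.1920) = 1.0000 + 0.13752 + 0.11169 = 1.2492.
F = −kT ln Z = −12.5 × ln(1.2492) = −12.5 × 0.22250 = -2.78 meV.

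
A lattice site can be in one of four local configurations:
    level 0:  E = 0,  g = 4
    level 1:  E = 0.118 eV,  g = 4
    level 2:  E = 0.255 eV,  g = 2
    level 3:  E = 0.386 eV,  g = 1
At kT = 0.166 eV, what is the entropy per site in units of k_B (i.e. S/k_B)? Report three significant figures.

Eᵢ/kT = 0, 0.71084, 1.5361, 2.3253.
Z = Σ gᵢe^(−Eᵢ/kT) = 4·e^(−0) + 4·e^(−0.71084) + 2·e^(−1.5361) + 1·e^(−2.3253) = 4.0000 + 1.9649 + 0.43044 + 0.097754 = 6.4931.
⟨E⟩ = Σ EᵢPᵢ = 0.058424 eV.
S/k_B = ln Z + ⟨E⟩/kT = ln(6.4931) + 0.058424/0.166 = 1.8707 + 0.35195 = 2.22.

2.22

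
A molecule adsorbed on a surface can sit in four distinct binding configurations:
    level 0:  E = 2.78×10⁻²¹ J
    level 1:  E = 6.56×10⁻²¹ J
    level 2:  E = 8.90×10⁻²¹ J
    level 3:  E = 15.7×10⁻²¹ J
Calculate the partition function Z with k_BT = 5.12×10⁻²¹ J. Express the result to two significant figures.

Eᵢ/kT = 0.5430, 1.281, 1.738, 3.066.
Z = Σ e^(−Eᵢ/kT) = e^(−0.5430) + e^(−1.281) + e^(−1.738) + e^(−3.066) = 0.5810 + 0.2778 + 0.1759 + 0.04661 = 1.081.

Z = 1.1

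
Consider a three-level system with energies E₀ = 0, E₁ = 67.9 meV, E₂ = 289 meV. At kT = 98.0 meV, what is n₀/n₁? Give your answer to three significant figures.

n₀/n₁ = exp[−(E₀−E₁)/kT] = exp(−(-67.9 meV)/(98.0 meV)) = exp(0.69286) = 2.00.

2.00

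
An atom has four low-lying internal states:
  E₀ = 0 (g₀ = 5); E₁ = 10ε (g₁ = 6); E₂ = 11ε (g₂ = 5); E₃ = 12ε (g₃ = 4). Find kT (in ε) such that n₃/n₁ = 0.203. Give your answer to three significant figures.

1.68 ε

n₃/n₁ = (g₃/g₁) exp[−(E₃−E₁)/kT] = 0.203.
⇒ (E₃−E₁)/kT = ln((4/6)/0.203) = ln(3.2841) = 1.1891.
kT = 2ε / 1.1891 = 1.68 ε.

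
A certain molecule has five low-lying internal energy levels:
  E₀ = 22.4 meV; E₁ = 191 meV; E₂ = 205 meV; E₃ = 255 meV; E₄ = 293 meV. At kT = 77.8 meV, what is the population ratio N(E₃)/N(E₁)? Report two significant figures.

n₃/n₁ = exp[−(E₃−E₁)/kT] = exp(−(64 meV)/(77.8 meV)) = exp(-0.8226) = 0.44.

0.44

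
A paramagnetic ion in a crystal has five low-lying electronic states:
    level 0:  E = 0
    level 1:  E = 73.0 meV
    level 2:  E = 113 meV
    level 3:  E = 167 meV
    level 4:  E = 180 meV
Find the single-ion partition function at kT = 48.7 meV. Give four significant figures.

Eᵢ/kT = 0, 1.49897, 2.32033, 3.42916, 3.69610.
Z = Σ e^(−Eᵢ/kT) = e^(−0) + e^(−1.49897) + e^(−2.32033) + e^(−3.42916) + e^(−3.69610) = 1.00000 + 0.223360 + 0.0982412 + 0.0324142 + 0.0248201 = 1.37884.

Z = 1.379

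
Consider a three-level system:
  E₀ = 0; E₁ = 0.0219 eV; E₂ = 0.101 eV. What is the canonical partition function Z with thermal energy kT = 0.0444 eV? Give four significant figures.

Eᵢ/kT = 0, 0.493243, 2.27477.
Z = Σ e^(−Eᵢ/kT) = e^(−0) + e^(−0.493243) + e^(−2.27477) = 1.00000 + 0.610643 + 0.102821 = 1.71346.

Z = 1.713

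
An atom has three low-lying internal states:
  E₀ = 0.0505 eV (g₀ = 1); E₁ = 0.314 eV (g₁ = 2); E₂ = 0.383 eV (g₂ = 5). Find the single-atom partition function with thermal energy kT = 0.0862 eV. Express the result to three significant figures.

Eᵢ/kT = 0.58585, 3.6427, 4.4432.
Z = Σ gᵢe^(−Eᵢ/kT) = 1·e^(−0.58585) + 2·e^(−3.6427) + 5·e^(−4.4432) = 0.55663 + 0.052363 + 0.058791 = 0.66778.

Z = 0.668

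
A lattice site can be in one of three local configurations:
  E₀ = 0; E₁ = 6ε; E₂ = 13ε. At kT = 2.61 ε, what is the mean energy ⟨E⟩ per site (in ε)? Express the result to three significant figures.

0.625 ε

Eᵢ/kT = 0, 2.2989, 4.9808.
Z = Σ e^(−Eᵢ/kT) = e^(−0) + e^(−2.2989) + e^(−4.9808) = 1.0000 + 0.10037 + 0.0068686 = 1.1072.
⟨E⟩ = Σ Eᵢ e^(−Eᵢ/kT) / Z = (0·1.0000 + 6·0.10037 + 13·0.0068686) / 1.1072 = 0.625 ε.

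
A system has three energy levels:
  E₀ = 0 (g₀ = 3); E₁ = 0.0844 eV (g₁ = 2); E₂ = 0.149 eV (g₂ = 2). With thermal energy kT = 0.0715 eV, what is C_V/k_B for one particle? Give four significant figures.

Eᵢ/kT = 0, 1.18042, 2.08392.
Z = Σ gᵢe^(−Eᵢ/kT) = 3·e^(−0) + 2·e^(−1.18042) + 2·e^(−2.08392) = 3.00000 + 0.614299 + 0.248883 = 3.86318.
⟨E⟩ = 0.0230200 eV, ⟨E²⟩ = 0.00256300 eV².
C_V/k_B = (⟨E²⟩ − ⟨E⟩²)/(kT)² = (0.00256300 − 0.000529920)/0.00511225 = 0.3977.

0.3977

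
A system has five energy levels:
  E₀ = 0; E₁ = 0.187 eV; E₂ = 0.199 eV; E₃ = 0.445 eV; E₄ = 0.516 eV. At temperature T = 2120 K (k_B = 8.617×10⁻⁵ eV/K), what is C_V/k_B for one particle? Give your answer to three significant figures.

k_BT = 8.617×10⁻⁵ × 2120 K = 0.18268 eV.
Eᵢ/kT = 0, 1.0236, 1.0893, 2.4360, 2.8246.
Z = Σ e^(−Eᵢ/kT) = e^(−0) + e^(−1.0236) + e^(−1.0893) + e^(−2.4360) + e^(−2.8246) = 1.0000 + 0.35930 + 0.33645 + 0.087510 + 0.059332 = 1.8426.
⟨E⟩ = 0.11055 eV, ⟨E²⟩ = 0.032028 eV².
C_V/k_B = (⟨E²⟩ − ⟨E⟩²)/(kT)² = (0.032028 − 0.012221)/0.033372 = 0.594.

0.594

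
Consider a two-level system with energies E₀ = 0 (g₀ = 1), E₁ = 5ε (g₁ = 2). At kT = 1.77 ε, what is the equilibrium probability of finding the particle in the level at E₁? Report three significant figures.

0.106

Eᵢ/kT = 0, 2.8249.
Z = Σ gᵢe^(−Eᵢ/kT) = 1·e^(−0) + 2·e^(−2.8249) = 1.0000 + 0.11863 = 1.1186.
P₁ = g₁ e^(−E₁/kT) / Z = 0.11863/1.1186 = 0.106.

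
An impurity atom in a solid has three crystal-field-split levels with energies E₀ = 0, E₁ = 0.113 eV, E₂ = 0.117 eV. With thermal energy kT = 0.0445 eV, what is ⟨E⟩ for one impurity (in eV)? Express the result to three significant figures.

0.0151 eV

Eᵢ/kT = 0, 2.5393, 2.6292.
Z = Σ e^(−Eᵢ/kT) = e^(−0) + e^(−2.5393) + e^(−2.6292) = 1.0000 + 0.078922 + 0.072136 = 1.1511.
⟨E⟩ = Σ Eᵢ e^(−Eᵢ/kT) / Z = (0·1.0000 + 0.113·0.078922 + 0.117·0.072136) / 1.1511 = 0.0151 eV.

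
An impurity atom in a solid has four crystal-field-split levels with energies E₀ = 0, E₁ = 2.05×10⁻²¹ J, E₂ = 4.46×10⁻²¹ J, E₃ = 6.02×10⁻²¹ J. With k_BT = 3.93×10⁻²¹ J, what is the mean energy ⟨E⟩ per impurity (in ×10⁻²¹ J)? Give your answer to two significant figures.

1.9 ×10⁻²¹ J

Eᵢ/kT = 0, 0.5216, 1.135, 1.532.
Z = Σ e^(−Eᵢ/kT) = e^(−0) + e^(−0.5216) + e^(−1.135) + e^(−1.532) = 1.000 + 0.5936 + 0.3214 + 0.2161 = 2.131.
⟨E⟩ = Σ Eᵢ e^(−Eᵢ/kT) / Z = (0·1.000 + 2.05·0.5936 + 4.46·0.3214 + 6.02·0.2161) / 2.131 = 1.9 ×10⁻²¹ J.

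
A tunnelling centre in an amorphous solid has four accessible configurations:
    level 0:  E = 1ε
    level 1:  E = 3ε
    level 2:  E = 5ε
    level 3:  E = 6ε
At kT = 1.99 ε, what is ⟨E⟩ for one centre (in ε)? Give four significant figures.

Eᵢ/kT = 0.502513, 1.50754, 2.51256, 3.01508.
Z = Σ e^(−Eᵢ/kT) = e^(−0.502513) + e^(−1.50754) + e^(−2.51256) + e^(−3.01508) = 0.605008 + 0.221454 + 0.0810605 + 0.0490419 = 0.956564.
⟨E⟩ = Σ Eᵢ e^(−Eᵢ/kT) / Z = (1·0.605008 + 3·0.221454 + 5·0.0810605 + 6·0.0490419) / 0.956564 = 2.058 ε.

2.058 ε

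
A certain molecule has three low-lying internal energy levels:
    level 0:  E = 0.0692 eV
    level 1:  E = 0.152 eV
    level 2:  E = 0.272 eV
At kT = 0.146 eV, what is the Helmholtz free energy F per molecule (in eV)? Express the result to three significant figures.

Eᵢ/kT = 0.47397, 1.0411, 1.8630.
Z = Σ e^(−Eᵢ/kT) = e^(−0.47397) + e^(−1.0411) + e^(−1.8630) = 0.62253 + 0.35307 + 0.15521 = 1.1308.
F = −kT ln Z = −0.146 × ln(1.1308) = −0.146 × 0.12293 = -0.0179 eV.

-0.0179 eV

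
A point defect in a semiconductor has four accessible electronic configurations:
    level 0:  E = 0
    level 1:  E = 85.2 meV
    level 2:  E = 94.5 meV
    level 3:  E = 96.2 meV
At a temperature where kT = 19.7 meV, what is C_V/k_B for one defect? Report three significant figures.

Eᵢ/kT = 0, 4.3249, 4.7970, 4.8832.
Z = Σ e^(−Eᵢ/kT) = e^(−0) + e^(−4.3249) + e^(−4.7970) + e^(−4.8832) = 1.0000 + 0.013235 + 0.0082545 + 0.0075727 = 1.0291.
⟨E⟩ = 2.5616 meV, ⟨E²⟩ = 233.09 meV².
C_V/k_B = (⟨E²⟩ − ⟨E⟩²)/(kT)² = (233.09 − 6.5618)/388.09 = 0.584.

0.584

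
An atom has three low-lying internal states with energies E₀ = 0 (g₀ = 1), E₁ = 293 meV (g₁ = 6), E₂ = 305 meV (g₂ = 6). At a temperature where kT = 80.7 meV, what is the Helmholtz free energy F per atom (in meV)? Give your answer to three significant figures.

Eᵢ/kT = 0, 3.6307, 3.7794.
Z = Σ gᵢe^(−Eᵢ/kT) = 1·e^(−0) + 6·e^(−3.6307) + 6·e^(−3.7794) = 1.0000 + 0.15899 + 0.13702 = 1.2960.
F = −kT ln Z = −80.7 × ln(1.2960) = −80.7 × 0.25928 = -20.9 meV.

-20.9 meV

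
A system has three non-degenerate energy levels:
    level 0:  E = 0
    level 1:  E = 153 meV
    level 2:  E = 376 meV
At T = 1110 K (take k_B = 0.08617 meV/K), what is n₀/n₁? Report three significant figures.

4.95

k_BT = 0.08617 × 1110 K = 95.649 meV.
n₀/n₁ = exp[−(E₀−E₁)/kT] = exp(−(-153 meV)/(95.649 meV)) = exp(1.5996) = 4.95.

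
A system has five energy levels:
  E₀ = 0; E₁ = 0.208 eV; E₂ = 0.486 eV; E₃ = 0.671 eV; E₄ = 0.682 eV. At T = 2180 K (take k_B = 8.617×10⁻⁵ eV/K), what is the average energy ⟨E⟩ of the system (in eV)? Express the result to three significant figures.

0.0974 eV

k_BT = 8.617×10⁻⁵ × 2180 K = 0.18785 eV.
Eᵢ/kT = 0, 1.1073, 2.5872, 3.5720, 3.6306.
Z = Σ e^(−Eᵢ/kT) = e^(−0) + e^(−1.1073) + e^(−2.5872) + e^(−3.5720) + e^(−3.6306) = 1.0000 + 0.33045 + 0.075230 + 0.028100 + 0.026500 = 1.4603.
⟨E⟩ = Σ Eᵢ e^(−Eᵢ/kT) / Z = (0·1.0000 + 0.208·0.33045 + 0.486·0.075230 + 0.671·0.028100 + 0.682·0.026500) / 1.4603 = 0.0974 eV.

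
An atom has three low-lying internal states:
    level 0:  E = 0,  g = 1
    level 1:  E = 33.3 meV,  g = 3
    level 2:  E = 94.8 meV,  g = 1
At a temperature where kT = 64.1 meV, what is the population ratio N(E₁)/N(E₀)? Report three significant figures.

1.78

n₁/n₀ = (g₁/g₀) exp[−(E₁−E₀)/kT] = (3/1) × exp(−(33.3 meV)/(64.1 meV)) = (3/1) × exp(-0.51950) = 1.78.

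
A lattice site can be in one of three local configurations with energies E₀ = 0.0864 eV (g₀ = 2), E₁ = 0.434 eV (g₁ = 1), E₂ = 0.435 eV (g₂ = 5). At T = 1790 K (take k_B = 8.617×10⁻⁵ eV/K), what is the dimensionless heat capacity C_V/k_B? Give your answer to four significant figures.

0.9271

k_BT = 8.617×10⁻⁵ × 1790 K = 0.154244 eV.
Eᵢ/kT = 0.560151, 2.81372, 2.82021.
Z = Σ gᵢe^(−Eᵢ/kT) = 2·e^(−0.560151) + 1·e^(−2.81372) + 5·e^(−2.82021) = 1.14225 + 0.0599814 + 0.297967 = 1.50020.
⟨E⟩ = 0.169536 eV, ⟨E²⟩ = 0.0507982 eV².
C_V/k_B = (⟨E²⟩ − ⟨E⟩²)/(kT)² = (0.0507982 − 0.0287425)/0.0237912 = 0.9271.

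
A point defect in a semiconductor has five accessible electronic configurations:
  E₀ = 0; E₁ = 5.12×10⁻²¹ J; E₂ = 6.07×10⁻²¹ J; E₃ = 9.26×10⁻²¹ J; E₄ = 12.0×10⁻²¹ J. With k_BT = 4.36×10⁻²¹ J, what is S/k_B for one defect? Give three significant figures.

Eᵢ/kT = 0, 1.1743, 1.3922, 2.1239, 2.7523.
Z = Σ e^(−Eᵢ/kT) = e^(−0) + e^(−1.1743) + e^(−1.3922) + e^(−2.1239) + e^(−2.7523) = 1.0000 + 0.30904 + 0.24853 + 0.11956 + 0.063781 = 1.7409.
⟨E⟩ = Σ EᵢPᵢ = 2.8510 ×10⁻²¹ J.
S/k_B = ln Z + ⟨E⟩/kT = ln(1.7409) + 2.8510/4.36 = 0.55440 + 0.65390 = 1.21.

1.21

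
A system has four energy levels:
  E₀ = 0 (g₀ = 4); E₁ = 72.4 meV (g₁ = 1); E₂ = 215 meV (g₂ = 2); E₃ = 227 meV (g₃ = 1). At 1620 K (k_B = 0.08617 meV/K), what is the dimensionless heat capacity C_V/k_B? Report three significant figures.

0.264

k_BT = 0.08617 × 1620 K = 139.60 meV.
Eᵢ/kT = 0, 0.51862, 1.5401, 1.6261.
Z = Σ gᵢe^(−Eᵢ/kT) = 4·e^(−0) + 1·e^(−0.51862) + 2·e^(−1.5401) + 1·e^(−1.6261) = 4.0000 + 0.59534 + 0.42872 + 0.19670 = 5.2208.
⟨E⟩ = 34.464 meV, ⟨E²⟩ = 6335.0 meV².
C_V/k_B = (⟨E²⟩ − ⟨E⟩²)/(kT)² = (6335.0 − 1187.8)/19488 = 0.264.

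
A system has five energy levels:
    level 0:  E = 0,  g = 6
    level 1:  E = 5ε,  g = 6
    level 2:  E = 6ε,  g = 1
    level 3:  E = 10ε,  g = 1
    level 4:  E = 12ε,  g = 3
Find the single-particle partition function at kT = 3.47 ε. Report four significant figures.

Eᵢ/kT = 0, 1.44092, 1.72911, 2.88184, 3.45821.
Z = Σ gᵢe^(−Eᵢ/kT) = 6·e^(−0) + 6·e^(−1.44092) + 1·e^(−1.72911) + 1·e^(−2.88184) + 3·e^(−3.45821) = 6.00000 + 1.42026 + 0.177442 + 0.0560316 + 0.0944582 = 7.74819.

Z = 7.748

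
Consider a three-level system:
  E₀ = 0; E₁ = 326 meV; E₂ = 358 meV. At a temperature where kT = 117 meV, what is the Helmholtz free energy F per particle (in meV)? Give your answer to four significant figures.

Eᵢ/kT = 0, 2.78632, 3.05983.
Z = Σ e^(−Eᵢ/kT) = e^(−0) + e^(−2.78632) + e^(−3.05983) = 1.00000 + 0.0616477 + 0.0468957 = 1.10854.
F = −kT ln Z = −117 × ln(1.10854) = −117 × 0.103044 = -12.06 meV.

-12.06 meV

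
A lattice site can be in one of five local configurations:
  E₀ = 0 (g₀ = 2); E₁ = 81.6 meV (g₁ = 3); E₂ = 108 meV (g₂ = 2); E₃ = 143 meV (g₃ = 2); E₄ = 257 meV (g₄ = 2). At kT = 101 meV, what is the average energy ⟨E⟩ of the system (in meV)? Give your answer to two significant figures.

63 meV

Eᵢ/kT = 0, 0.8079, 1.069, 1.416, 2.545.
Z = Σ gᵢe^(−Eᵢ/kT) = 2·e^(−0) + 3·e^(−0.8079) + 2·e^(−1.069) + 2·e^(−1.416) + 2·e^(−2.545) = 2.000 + 1.337 + 0.6867 + 0.4854 + 0.1569 = 4.666.
⟨E⟩ = Σ Eᵢ gᵢe^(−Eᵢ/kT) / Z = (0·2.000 + 81.6·1.337 + 108·0.6867 + 143·0.4854 + 257·0.1569) / 4.666 = 63 meV.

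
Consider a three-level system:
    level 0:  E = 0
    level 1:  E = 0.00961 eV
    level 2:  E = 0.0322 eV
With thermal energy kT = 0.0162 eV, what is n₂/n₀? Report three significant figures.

n₂/n₀ = exp[−(E₂−E₀)/kT] = exp(−(0.0322 eV)/(0.0162 eV)) = exp(-1.9877) = 0.137.

0.137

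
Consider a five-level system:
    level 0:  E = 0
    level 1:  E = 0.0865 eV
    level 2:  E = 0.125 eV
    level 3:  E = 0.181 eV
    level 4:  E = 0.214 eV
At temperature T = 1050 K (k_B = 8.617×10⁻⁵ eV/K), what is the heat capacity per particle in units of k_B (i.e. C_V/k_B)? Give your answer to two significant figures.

k_BT = 8.617×10⁻⁵ × 1050 K = 0.09048 eV.
Eᵢ/kT = 0, 0.9560, 1.382, 2.000, 2.365.
Z = Σ e^(−Eᵢ/kT) = e^(−0) + e^(−0.9560) + e^(−1.382) + e^(−2.000) + e^(−2.365) = 1.000 + 0.3844 + 0.2511 + 0.1353 + 0.09395 = 1.865.
⟨E⟩ = 0.05857 eV, ⟨E²⟩ = 0.008330 eV².
C_V/k_B = (⟨E²⟩ − ⟨E⟩²)/(kT)² = (0.008330 − 0.003430)/0.008187 = 0.60.

0.60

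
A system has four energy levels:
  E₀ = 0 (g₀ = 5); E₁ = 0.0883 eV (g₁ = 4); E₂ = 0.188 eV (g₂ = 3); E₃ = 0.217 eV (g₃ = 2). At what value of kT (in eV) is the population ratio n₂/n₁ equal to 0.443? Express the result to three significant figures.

0.189 eV

n₂/n₁ = (g₂/g₁) exp[−(E₂−E₁)/kT] = 0.443.
⇒ (E₂−E₁)/kT = ln((3/4)/0.443) = ln(1.6930) = 0.52650.
kT = 0.0997 eV / 0.52650 = 0.189 eV.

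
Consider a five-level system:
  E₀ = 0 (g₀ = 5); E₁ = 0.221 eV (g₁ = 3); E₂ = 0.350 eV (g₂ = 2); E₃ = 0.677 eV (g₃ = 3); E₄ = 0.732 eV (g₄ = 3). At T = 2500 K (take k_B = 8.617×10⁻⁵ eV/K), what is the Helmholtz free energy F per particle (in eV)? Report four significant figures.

-0.4097 eV

k_BT = 8.617×10⁻⁵ × 2500 K = 0.215425 eV.
Eᵢ/kT = 0, 1.02588, 1.62470, 3.14263, 3.39793.
Z = Σ gᵢe^(−Eᵢ/kT) = 5·e^(−0) + 3·e^(−1.02588) + 2·e^(−1.62470) + 3·e^(−3.14263) + 3·e^(−3.39793) = 5.00000 + 1.07544 + 0.393942 + 0.129507 + 0.100327 = 6.69922.
F = −kT ln Z = −0.215425 × ln(6.69922) = −0.215425 × 1.90199 = -0.4097 eV.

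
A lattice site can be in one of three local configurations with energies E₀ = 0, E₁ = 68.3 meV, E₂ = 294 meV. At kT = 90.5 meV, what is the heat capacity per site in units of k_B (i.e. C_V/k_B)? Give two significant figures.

0.35

Eᵢ/kT = 0, 0.7547, 3.249.
Z = Σ e^(−Eᵢ/kT) = e^(−0) + e^(−0.7547) + e^(−3.249) = 1.000 + 0.4702 + 0.03881 = 1.509.
⟨E⟩ = 28.84 meV, ⟨E²⟩ = 3677 meV².
C_V/k_B = (⟨E²⟩ − ⟨E⟩²)/(kT)² = (3677 − 831.7)/8190 = 0.35.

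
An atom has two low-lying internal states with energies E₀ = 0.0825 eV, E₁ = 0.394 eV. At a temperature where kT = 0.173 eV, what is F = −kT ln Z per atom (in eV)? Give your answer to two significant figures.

Eᵢ/kT = 0.4769, 2.277.
Z = Σ e^(−Eᵢ/kT) = e^(−0.4769) + e^(−2.277) = 0.6207 + 0.1026 = 0.7233.
F = −kT ln Z = −0.173 × ln(0.7233) = −0.173 × -0.3239 = 0.056 eV.

0.056 eV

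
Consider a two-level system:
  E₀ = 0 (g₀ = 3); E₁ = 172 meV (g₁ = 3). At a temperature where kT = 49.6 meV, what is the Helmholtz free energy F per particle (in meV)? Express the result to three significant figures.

Eᵢ/kT = 0, 3.4677.
Z = Σ gᵢe^(−Eᵢ/kT) = 3·e^(−0) + 3·e^(−3.4677) = 3.0000 + 0.093566 = 3.0936.
F = −kT ln Z = −49.6 × ln(3.0936) = −49.6 × 1.1293 = -56.0 meV.

-56.0 meV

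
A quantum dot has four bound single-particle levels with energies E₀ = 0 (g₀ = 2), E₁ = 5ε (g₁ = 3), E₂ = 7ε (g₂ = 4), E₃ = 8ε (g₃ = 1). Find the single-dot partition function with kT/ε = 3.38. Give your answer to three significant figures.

Eᵢ/kT = 0, 1.4793, 2.0710, 2.3669.
Z = Σ gᵢe^(−Eᵢ/kT) = 2·e^(−0) + 3·e^(−1.4793) + 4·e^(−2.0710) + 1·e^(−2.3669) = 2.0000 + 0.68339 + 0.50424 + 0.093771 = 3.2814.

Z = 3.28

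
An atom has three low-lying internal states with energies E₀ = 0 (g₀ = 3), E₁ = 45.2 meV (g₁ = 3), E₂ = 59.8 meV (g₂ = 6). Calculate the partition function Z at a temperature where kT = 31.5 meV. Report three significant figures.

Z = 4.61

Eᵢ/kT = 0, 1.4349, 1.8984.
Z = Σ gᵢe^(−Eᵢ/kT) = 3·e^(−0) + 3·e^(−1.4349) + 6·e^(−1.8984) = 3.0000 + 0.71442 + 0.89885 = 4.6133.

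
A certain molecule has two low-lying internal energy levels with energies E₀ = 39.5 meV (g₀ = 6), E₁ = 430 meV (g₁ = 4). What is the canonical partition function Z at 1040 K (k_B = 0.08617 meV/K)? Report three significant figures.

Z = 3.89

k_BT = 0.08617 × 1040 K = 89.617 meV.
Eᵢ/kT = 0.44076, 4.7982.
Z = Σ gᵢe^(−Eᵢ/kT) = 6·e^(−0.44076) + 4·e^(−4.7982) = 3.8613 + 0.032978 = 3.8943.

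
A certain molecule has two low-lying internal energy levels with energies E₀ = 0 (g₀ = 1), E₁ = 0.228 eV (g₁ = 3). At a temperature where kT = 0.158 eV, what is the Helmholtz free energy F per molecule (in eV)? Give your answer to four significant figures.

-0.08464 eV

Eᵢ/kT = 0, 1.44304.
Z = Σ gᵢe^(−Eᵢ/kT) = 1·e^(−0) + 3·e^(−1.44304) = 1.00000 + 0.708626 = 1.70863.
F = −kT ln Z = −0.158 × ln(1.70863) = −0.158 × 0.535692 = -0.08464 eV.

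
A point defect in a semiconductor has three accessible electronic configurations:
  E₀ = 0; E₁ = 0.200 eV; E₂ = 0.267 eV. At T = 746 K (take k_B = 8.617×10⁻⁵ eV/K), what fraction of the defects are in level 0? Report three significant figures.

0.943

k_BT = 8.617×10⁻⁵ × 746 K = 0.064283 eV.
Eᵢ/kT = 0, 3.1112, 4.1535.
Z = Σ e^(−Eᵢ/kT) = e^(−0) + e^(−3.1112) + e^(−4.1535) = 1.0000 + 0.044547 + 0.015709 = 1.0603.
P₀ = e^(−E₀/kT) / Z = 1.0000/1.0603 = 0.943.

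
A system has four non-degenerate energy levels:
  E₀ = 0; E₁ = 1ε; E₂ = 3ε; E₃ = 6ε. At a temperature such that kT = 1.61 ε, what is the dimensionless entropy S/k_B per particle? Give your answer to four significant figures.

0.9554

Eᵢ/kT = 0, 0.621118, 1.86335, 3.72671.
Z = Σ e^(−Eᵢ/kT) = e^(−0) + e^(−0.621118) + e^(−1.86335) + e^(−3.72671) = 1.00000 + 0.537343 + 0.155152 + 0.0240719 = 1.71657.
⟨E⟩ = Σ EᵢPᵢ = 0.668327 ε.
S/k_B = ln Z + ⟨E⟩/kT = ln(1.71657) + 0.668327/1.61 = 0.540328 + 0.415110 = 0.9554.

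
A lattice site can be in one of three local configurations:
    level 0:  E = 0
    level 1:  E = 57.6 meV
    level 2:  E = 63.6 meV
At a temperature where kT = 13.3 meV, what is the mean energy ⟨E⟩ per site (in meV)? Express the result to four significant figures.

Eᵢ/kT = 0, 4.33083, 4.78195.
Z = Σ e^(−Eᵢ/kT) = e^(−0) + e^(−4.33083) + e^(−4.78195) = 1.00000 + 0.0131566 + 0.00837964 = 1.02154.
⟨E⟩ = Σ Eᵢ e^(−Eᵢ/kT) / Z = (0·1.00000 + 57.6·0.0131566 + 63.6·0.00837964) / 1.02154 = 1.264 meV.

1.264 meV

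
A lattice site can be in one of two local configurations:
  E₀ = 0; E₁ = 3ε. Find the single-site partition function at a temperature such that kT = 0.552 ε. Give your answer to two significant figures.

Eᵢ/kT = 0, 5.435.
Z = Σ e^(−Eᵢ/kT) = e^(−0) + e^(−5.435) = 1.000 + 0.004361 = 1.004.

Z = 1.0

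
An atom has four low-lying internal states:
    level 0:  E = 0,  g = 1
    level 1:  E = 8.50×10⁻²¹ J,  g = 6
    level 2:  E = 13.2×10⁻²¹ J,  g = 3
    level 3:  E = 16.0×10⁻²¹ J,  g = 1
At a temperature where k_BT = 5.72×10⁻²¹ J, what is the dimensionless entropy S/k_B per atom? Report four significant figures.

2.058

Eᵢ/kT = 0, 1.48601, 2.30769, 2.79720.
Z = Σ gᵢe^(−Eᵢ/kT) = 1·e^(−0) + 6·e^(−1.48601) + 3·e^(−2.30769) + 1·e^(−2.79720) = 1.00000 + 1.35764 + 0.298472 + 0.0609806 = 2.71709.
⟨E⟩ = Σ EᵢPᵢ = 6.05628 ×10⁻²¹ J.
S/k_B = ln Z + ⟨E⟩/kT = ln(2.71709) + 6.05628/5.72 = 0.999561 + 1.05879 = 2.058.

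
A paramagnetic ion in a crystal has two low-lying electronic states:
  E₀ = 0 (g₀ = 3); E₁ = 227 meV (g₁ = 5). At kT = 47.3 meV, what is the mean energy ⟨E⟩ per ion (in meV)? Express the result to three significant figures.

Eᵢ/kT = 0, 4.7992.
Z = Σ gᵢe^(−Eᵢ/kT) = 3·e^(−0) + 5·e^(−4.7992) = 3.0000 + 0.041182 = 3.0412.
⟨E⟩ = Σ Eᵢ gᵢe^(−Eᵢ/kT) / Z = (0·3.0000 + 227·0.041182) / 3.0412 = 3.07 meV.

3.07 meV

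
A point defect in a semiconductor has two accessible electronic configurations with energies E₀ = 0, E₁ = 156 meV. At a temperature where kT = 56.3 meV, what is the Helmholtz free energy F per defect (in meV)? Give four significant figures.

Eᵢ/kT = 0, 2.77087.
Z = Σ e^(−Eᵢ/kT) = e^(−0) + e^(−2.77087) = 1.00000 + 0.0626075 = 1.06261.
F = −kT ln Z = −56.3 × ln(1.06261) = −56.3 × 0.0607281 = -3.419 meV.

-3.419 meV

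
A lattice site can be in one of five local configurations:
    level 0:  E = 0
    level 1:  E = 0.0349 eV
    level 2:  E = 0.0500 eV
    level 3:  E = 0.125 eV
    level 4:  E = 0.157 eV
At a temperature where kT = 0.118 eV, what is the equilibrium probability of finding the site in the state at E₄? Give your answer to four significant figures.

Eᵢ/kT = 0, 0.295763, 0.423729, 1.05932, 1.33051.
Z = Σ e^(−Eᵢ/kT) = e^(−0) + e^(−0.295763) + e^(−0.423729) + e^(−1.05932) + e^(−1.33051) = 1.00000 + 0.743964 + 0.654601 + 0.346691 + 0.264342 = 3.00960.
P₄ = e^(−E₄/kT) / Z = 0.264342/3.00960 = 0.08783.

0.08783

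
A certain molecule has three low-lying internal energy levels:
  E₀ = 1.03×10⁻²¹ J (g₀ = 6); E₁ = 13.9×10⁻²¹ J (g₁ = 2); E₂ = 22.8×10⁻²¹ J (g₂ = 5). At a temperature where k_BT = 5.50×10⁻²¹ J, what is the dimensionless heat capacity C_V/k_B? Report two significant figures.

Eᵢ/kT = 0.1873, 2.527, 4.145.
Z = Σ gᵢe^(−Eᵢ/kT) = 6·e^(−0.1873) + 2·e^(−2.527) + 5·e^(−4.145) = 4.975 + 0.1598 + 0.07922 = 5.214.
⟨E⟩ = 1.755, ⟨E²⟩ = 14.83.
C_V/k_B = (⟨E²⟩ − ⟨E⟩²)/(kT)² = (14.83 − 3.080)/30.25 = 0.39.

0.39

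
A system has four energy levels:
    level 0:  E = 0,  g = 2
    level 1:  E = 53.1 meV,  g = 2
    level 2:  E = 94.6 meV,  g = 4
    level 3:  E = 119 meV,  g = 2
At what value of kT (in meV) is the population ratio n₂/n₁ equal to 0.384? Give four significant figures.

25.15 meV

n₂/n₁ = (g₂/g₁) exp[−(E₂−E₁)/kT] = 0.384.
⇒ (E₂−E₁)/kT = ln((4/2)/0.384) = ln(5.20833) = 1.65026.
kT = 41.5 meV / 1.65026 = 25.15 meV.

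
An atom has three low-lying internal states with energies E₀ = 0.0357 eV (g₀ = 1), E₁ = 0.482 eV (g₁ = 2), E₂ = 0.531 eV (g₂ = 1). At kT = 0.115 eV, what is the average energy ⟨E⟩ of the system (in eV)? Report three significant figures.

Eᵢ/kT = 0.31043, 4.1913, 4.6174.
Z = Σ gᵢe^(−Eᵢ/kT) = 1·e^(−0.31043) + 2·e^(−4.1913) + 1·e^(−4.6174) = 0.73313 + 0.030253 + 0.0098784 = 0.77326.
⟨E⟩ = Σ Eᵢ gᵢe^(−Eᵢ/kT) / Z = (0.0357·0.73313 + 0.482·0.030253 + 0.531·0.0098784) / 0.77326 = 0.0595 eV.

0.0595 eV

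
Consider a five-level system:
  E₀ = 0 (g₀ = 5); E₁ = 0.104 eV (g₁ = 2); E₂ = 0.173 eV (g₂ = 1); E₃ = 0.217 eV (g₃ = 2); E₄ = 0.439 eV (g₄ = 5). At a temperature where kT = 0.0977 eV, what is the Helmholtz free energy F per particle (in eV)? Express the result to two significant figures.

-0.18 eV

Eᵢ/kT = 0, 1.064, 1.771, 2.221, 4.493.
Z = Σ gᵢe^(−Eᵢ/kT) = 5·e^(−0) + 2·e^(−1.064) + 1·e^(−1.771) + 2·e^(−2.221) + 5·e^(−4.493) = 5.000 + 0.6901 + 0.1702 + 0.2170 + 0.05594 = 6.133.
F = −kT ln Z = −0.0977 × ln(6.133) = −0.0977 × 1.814 = -0.18 eV.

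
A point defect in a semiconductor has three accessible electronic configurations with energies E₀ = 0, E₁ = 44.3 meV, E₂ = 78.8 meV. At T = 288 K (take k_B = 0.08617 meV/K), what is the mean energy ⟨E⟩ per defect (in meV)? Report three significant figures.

k_BT = 0.08617 × 288 K = 24.817 meV.
Eᵢ/kT = 0, 1.7851, 3.1752.
Z = Σ e^(−Eᵢ/kT) = e^(−0) + e^(−1.7851) + e^(−3.1752) = 1.0000 + 0.16778 + 0.041786 = 1.2096.
⟨E⟩ = Σ Eᵢ e^(−Eᵢ/kT) / Z = (0·1.0000 + 44.3·0.16778 + 78.8·0.041786) / 1.2096 = 8.87 meV.

8.87 meV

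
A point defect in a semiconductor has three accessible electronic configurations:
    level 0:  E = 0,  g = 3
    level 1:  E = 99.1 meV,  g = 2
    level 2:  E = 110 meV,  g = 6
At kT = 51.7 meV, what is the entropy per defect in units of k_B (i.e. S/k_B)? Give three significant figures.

1.91

Eᵢ/kT = 0, 1.9168, 2.1277.
Z = Σ gᵢe^(−Eᵢ/kT) = 3·e^(−0) + 2·e^(−1.9168) + 6·e^(−2.1277) = 3.0000 + 0.29415 + 0.71467 = 4.0088.
⟨E⟩ = Σ EᵢPᵢ = 26.882 meV.
S/k_B = ln Z + ⟨E⟩/kT = ln(4.0088) + 26.882/51.7 = 1.3885 + 0.51996 = 1.91.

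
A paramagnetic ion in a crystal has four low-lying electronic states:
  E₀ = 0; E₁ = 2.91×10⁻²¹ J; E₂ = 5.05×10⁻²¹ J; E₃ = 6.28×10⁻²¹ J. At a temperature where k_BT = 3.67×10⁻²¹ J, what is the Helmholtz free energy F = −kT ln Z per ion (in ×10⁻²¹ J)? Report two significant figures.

-2.3 ×10⁻²¹ J

Eᵢ/kT = 0, 0.7929, 1.376, 1.711.
Z = Σ e^(−Eᵢ/kT) = e^(−0) + e^(−0.7929) + e^(−1.376) + e^(−1.711) = 1.000 + 0.4525 + 0.2526 + 0.1807 = 1.886.
F = −kT ln Z = −3.67 × ln(1.886) = −3.67 × 0.6345 = -2.3 ×10⁻²¹ J.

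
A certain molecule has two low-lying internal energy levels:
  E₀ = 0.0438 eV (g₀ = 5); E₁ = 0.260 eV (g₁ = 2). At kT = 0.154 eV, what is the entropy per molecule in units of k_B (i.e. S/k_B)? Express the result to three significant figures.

Eᵢ/kT = 0.28442, 1.6883.
Z = Σ gᵢe^(−Eᵢ/kT) = 5·e^(−0.28442) + 2·e^(−1.6883) = 3.7623 + 0.36967 = 4.1320.
⟨E⟩ = Σ EᵢPᵢ = 0.063142 eV.
S/k_B = ln Z + ⟨E⟩/kT = ln(4.1320) + 0.063142/0.154 = 1.4188 + 0.41001 = 1.83.

1.83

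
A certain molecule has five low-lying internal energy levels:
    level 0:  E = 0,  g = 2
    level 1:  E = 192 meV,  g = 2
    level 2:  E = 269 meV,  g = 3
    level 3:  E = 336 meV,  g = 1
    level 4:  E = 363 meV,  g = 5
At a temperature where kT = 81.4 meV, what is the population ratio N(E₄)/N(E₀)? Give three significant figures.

0.0289

n₄/n₀ = (g₄/g₀) exp[−(E₄−E₀)/kT] = (5/2) × exp(−(363 meV)/(81.4 meV)) = (5/2) × exp(-4.4595) = 0.0289.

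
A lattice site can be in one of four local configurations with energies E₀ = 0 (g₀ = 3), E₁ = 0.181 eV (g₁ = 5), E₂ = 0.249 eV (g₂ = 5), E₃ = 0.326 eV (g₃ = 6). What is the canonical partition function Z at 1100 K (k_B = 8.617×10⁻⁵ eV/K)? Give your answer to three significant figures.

Z = 4.29

k_BT = 8.617×10⁻⁵ × 1100 K = 0.094787 eV.
Eᵢ/kT = 0, 1.9095, 2.6269, 3.4393.
Z = Σ gᵢe^(−Eᵢ/kT) = 3·e^(−0) + 5·e^(−1.9095) + 5·e^(−2.6269) + 6·e^(−3.4393) = 3.0000 + 0.74077 + 0.36151 + 0.19252 = 4.2948.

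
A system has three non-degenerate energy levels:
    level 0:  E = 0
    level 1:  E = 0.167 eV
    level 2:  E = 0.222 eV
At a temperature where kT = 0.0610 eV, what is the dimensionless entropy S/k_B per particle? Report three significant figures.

0.337

Eᵢ/kT = 0, 2.7377, 3.6393.
Z = Σ e^(−Eᵢ/kT) = e^(−0) + e^(−2.7377) + e^(−3.6393) = 1.0000 + 0.064719 + 0.026271 = 1.0910.
⟨E⟩ = Σ EᵢPᵢ = 0.015252 eV.
S/k_B = ln Z + ⟨E⟩/kT = ln(1.0910) + 0.015252/0.0610 = 0.087095 + 0.25003 = 0.337.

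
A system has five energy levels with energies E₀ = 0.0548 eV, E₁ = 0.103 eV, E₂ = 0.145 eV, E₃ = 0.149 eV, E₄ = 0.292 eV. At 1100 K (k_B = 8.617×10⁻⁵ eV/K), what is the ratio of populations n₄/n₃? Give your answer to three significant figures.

k_BT = 8.617×10⁻⁵ × 1100 K = 0.094787 eV.
n₄/n₃ = exp[−(E₄−E₃)/kT] = exp(−(0.143 eV)/(0.094787 eV)) = exp(-1.5086) = 0.221.

0.221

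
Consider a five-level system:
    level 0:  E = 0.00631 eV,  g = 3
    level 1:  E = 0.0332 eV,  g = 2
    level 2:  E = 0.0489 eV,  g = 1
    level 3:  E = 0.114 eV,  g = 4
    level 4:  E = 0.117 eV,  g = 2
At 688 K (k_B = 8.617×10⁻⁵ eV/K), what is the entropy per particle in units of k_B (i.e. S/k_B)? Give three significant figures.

k_BT = 8.617×10⁻⁵ × 688 K = 0.059285 eV.
Eᵢ/kT = 0.10644, 0.56001, 0.82483, 1.9229, 1.9735.
Z = Σ gᵢe^(−Eᵢ/kT) = 3·e^(−0.10644) + 2·e^(−0.56001) + 1·e^(−0.82483) + 4·e^(−1.9229) + 2·e^(−1.9735) = 2.6971 + 1.1424 + 0.43831 + 0.58473 + 0.27794 = 5.1405.
⟨E⟩ = Σ EᵢPᵢ = 0.034152 eV.
S/k_B = ln Z + ⟨E⟩/kT = ln(5.1405) + 0.034152/0.059285 = 1.6372 + 0.57606 = 2.21.

2.21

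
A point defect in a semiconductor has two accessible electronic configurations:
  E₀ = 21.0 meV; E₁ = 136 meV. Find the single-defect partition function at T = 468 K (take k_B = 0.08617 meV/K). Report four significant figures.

k_BT = 0.08617 × 468 K = 40.3276 meV.
Eᵢ/kT = 0.520735, 3.37238.
Z = Σ e^(−Eᵢ/kT) = e^(−0.520735) + e^(−3.37238) = 0.594084 + 0.0343079 = 0.628392.

Z = 0.6284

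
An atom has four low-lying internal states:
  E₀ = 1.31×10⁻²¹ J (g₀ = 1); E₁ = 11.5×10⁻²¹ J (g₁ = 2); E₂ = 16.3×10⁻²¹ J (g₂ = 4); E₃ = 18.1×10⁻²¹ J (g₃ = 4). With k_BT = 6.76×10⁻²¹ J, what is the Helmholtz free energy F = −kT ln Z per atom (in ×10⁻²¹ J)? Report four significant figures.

-4.057 ×10⁻²¹ J

Eᵢ/kT = 0.193787, 1.70118, 2.41124, 2.67751.
Z = Σ gᵢe^(−Eᵢ/kT) = 1·e^(−0.193787) + 2·e^(−1.70118) + 4·e^(−2.41124) + 4·e^(−2.67751) = 0.823833 + 0.364936 + 0.358816 + 0.274936 = 1.82252.
F = −kT ln Z = −6.76 × ln(1.82252) = −6.76 × 0.600220 = -4.057 ×10⁻²¹ J.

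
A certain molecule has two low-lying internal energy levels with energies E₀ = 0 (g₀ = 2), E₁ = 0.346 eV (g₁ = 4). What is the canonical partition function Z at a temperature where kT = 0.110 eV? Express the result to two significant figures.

Z = 2.2

Eᵢ/kT = 0, 3.145.
Z = Σ gᵢe^(−Eᵢ/kT) = 2·e^(−0) + 4·e^(−3.145) = 2.000 + 0.1723 = 2.172.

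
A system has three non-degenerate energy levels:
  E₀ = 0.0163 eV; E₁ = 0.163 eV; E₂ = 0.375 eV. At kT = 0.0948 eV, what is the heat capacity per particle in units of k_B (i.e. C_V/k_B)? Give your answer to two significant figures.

Eᵢ/kT = 0.1719, 1.719, 3.956.
Z = Σ e^(−Eᵢ/kT) = e^(−0.1719) + e^(−1.719) + e^(−3.956) = 0.8421 + 0.1792 + 0.01914 = 1.040.
⟨E⟩ = 0.04819 eV, ⟨E²⟩ = 0.007381 eV².
C_V/k_B = (⟨E²⟩ − ⟨E⟩²)/(kT)² = (0.007381 − 0.002322)/0.008987 = 0.56.

0.56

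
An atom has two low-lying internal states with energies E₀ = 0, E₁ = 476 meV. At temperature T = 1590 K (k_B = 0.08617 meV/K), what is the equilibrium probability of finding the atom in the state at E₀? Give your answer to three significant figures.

0.970

k_BT = 0.08617 × 1590 K = 137.01 meV.
Eᵢ/kT = 0, 3.4742.
Z = Σ e^(−Eᵢ/kT) = e^(−0) + e^(−3.4742) = 1.0000 + 0.030987 = 1.0310.
P₀ = e^(−E₀/kT) / Z = 1.0000/1.0310 = 0.970.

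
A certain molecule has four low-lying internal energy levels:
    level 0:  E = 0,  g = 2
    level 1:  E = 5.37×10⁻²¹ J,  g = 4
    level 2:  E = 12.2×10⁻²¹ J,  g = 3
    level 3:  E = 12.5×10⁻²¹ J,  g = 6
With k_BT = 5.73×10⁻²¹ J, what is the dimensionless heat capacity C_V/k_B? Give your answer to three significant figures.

Eᵢ/kT = 0, 0.93717, 2.1291, 2.1815.
Z = Σ gᵢe^(−Eᵢ/kT) = 2·e^(−0) + 4·e^(−0.93717) + 3·e^(−2.1291) + 6·e^(−2.1815) = 2.0000 + 1.5669 + 0.35683 + 0.67723 = 4.6010.
⟨E⟩ = 4.6149, ⟨E²⟩ = 44.363.
C_V/k_B = (⟨E²⟩ − ⟨E⟩²)/(kT)² = (44.363 − 21.297)/32.833 = 0.703.

0.703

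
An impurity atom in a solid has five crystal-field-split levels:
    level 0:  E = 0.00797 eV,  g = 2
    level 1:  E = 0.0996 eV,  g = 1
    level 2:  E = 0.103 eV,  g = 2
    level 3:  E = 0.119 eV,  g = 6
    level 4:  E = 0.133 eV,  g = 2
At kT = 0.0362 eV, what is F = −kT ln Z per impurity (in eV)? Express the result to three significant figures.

-0.0262 eV

Eᵢ/kT = 0.22017, 2.7514, 2.8453, 3.2873, 3.6740.
Z = Σ gᵢe^(−Eᵢ/kT) = 2·e^(−0.22017) + 1·e^(−2.7514) + 2·e^(−2.8453) + 6·e^(−3.2873) + 2·e^(−3.6740) = 1.6048 + 0.063838 + 0.11623 + 0.22413 + 0.050750 = 2.0597.
F = −kT ln Z = −0.0362 × ln(2.0597) = −0.0362 × 0.72256 = -0.0262 eV.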